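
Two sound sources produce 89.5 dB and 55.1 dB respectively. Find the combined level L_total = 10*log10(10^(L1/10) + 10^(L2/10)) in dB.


10^(89.5/10) = 8.91251e+08
10^(55.1/10) = 323594
Sum = 8.91251e+08 + 323594 = 8.91575e+08
L_total = 10*log10(8.91575e+08) = 89.502 dB


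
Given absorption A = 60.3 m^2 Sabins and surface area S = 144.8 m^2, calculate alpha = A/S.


Absorption coefficient = absorbed power / incident power
alpha = A / S = 60.3 / 144.8 = 0.41644


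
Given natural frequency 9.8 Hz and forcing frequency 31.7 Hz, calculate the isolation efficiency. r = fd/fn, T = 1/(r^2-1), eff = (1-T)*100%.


r = 31.7 / 9.8 = 3.23469
r^2 - 1 = 3.23469^2 - 1 = 9.46322
T = 1/9.46322 = 0.105672
Efficiency = (1 - 0.105672)*100 = 89.433 %


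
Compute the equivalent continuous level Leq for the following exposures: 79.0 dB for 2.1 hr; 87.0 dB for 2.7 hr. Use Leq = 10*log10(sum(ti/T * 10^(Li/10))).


T_total = 2.1 + 2.7 = 4.8 hr
(2.1/4.8) * 10^(79.0/10) = 3.47519e+07
(2.7/4.8) * 10^(87.0/10) = 2.81918e+08
Sum = 3.47519e+07 + 2.81918e+08 = 3.1667e+08
Leq = 10*log10(3.1667e+08) = 85.006 dB


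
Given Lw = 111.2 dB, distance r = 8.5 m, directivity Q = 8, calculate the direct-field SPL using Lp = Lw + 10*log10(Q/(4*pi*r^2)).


4*pi*r^2 = 4*pi*8.5^2 = 907.92 m^2
Q / (4*pi*r^2) = 8 / 907.92 = 0.00881135
Lp = 111.2 + 10*log10(0.00881135) = 90.65 dB


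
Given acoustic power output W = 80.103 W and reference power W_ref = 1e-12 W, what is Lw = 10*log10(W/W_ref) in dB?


W / W_ref = 80.103 / 1e-12 = 8.0103e+13
Lw = 10 * log10(8.0103e+13) = 139.04 dB


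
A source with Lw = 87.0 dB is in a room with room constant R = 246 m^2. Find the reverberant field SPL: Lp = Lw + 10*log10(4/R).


4/R = 4/246 = 0.0162602
Lp = 87.0 + 10*log10(0.0162602) = 69.111 dB


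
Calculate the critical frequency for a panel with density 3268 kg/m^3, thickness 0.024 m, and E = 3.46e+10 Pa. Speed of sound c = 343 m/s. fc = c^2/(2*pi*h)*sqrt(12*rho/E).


12*rho/E = 12*3268/3.46e+10 = 1.13341e-06
sqrt(12*rho/E) = sqrt(1.13341e-06) = 0.00106462
c^2/(2*pi*h) = 343^2/(2*pi*0.024) = 780184
fc = 780184 * 0.00106462 = 830.6 Hz


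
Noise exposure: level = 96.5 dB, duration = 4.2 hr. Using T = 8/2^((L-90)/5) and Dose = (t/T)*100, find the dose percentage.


T_allowed = 8 / 2^((96.5 - 90)/5) = 3.24901 hr
Dose = 4.2 / 3.24901 * 100 = 129.27 %


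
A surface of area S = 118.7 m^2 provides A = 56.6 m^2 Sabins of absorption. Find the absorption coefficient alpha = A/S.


Absorption coefficient = absorbed power / incident power
alpha = A / S = 56.6 / 118.7 = 0.47683


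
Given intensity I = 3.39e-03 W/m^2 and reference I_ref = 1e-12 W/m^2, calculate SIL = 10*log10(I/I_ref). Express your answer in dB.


I / I_ref = 3.39e-03 / 1e-12 = 3.39e+09
SIL = 10 * log10(3.39e+09) = 95.302 dB


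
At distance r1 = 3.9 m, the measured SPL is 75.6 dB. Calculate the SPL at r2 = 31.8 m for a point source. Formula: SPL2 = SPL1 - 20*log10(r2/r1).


r2/r1 = 31.8/3.9 = 8.15385
Correction = 20*log10(8.15385) = 18.2273 dB
SPL2 = 75.6 - 18.2273 = 57.373 dB


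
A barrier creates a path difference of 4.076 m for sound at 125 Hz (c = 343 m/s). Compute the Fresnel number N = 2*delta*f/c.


N = 2*delta*f/c = 2*delta/lambda, where lambda = c/f
lambda = 343 / 125 = 2.744 m
N = 2 * 4.076 / 2.744 = 2.9708


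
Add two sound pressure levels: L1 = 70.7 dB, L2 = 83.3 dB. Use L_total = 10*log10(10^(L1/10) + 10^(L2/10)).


10^(70.7/10) = 1.1749e+07
10^(83.3/10) = 2.13796e+08
Sum = 1.1749e+07 + 2.13796e+08 = 2.25545e+08
L_total = 10*log10(2.25545e+08) = 83.532 dB


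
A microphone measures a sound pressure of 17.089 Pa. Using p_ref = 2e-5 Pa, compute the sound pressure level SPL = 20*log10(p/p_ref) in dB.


p / p_ref = 17.089 / 2e-5 = 854450
SPL = 20 * log10(854450) = 118.63 dB


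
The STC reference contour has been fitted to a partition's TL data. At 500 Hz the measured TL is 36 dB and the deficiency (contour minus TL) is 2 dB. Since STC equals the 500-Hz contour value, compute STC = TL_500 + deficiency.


By ASTM E413, STC = value of the fitted reference contour at 500 Hz.
Contour value at 500 Hz = TL_500 + deficiency = 36 + 2 = 38
STC = 38


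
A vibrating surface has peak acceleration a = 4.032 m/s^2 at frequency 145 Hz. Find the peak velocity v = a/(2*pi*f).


omega = 2*pi*f = 2*pi*145 = 911.062 rad/s
v = a / omega = 4.032 / 911.062 = 0.0044256 m/s


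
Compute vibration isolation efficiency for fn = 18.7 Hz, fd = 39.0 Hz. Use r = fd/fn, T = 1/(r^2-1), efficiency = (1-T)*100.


r = 39.0 / 18.7 = 2.08556
r^2 - 1 = 2.08556^2 - 1 = 3.34956
T = 1/3.34956 = 0.298547
Efficiency = (1 - 0.298547)*100 = 70.145 %


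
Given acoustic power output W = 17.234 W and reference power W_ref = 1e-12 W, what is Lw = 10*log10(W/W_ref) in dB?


W / W_ref = 17.234 / 1e-12 = 1.7234e+13
Lw = 10 * log10(1.7234e+13) = 132.36 dB


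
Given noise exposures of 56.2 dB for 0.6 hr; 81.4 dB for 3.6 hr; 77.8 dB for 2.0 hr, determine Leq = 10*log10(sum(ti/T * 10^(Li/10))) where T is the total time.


T_total = 0.6 + 3.6 + 2.0 = 6.2 hr
(0.6/6.2) * 10^(56.2/10) = 40342.2
(3.6/6.2) * 10^(81.4/10) = 8.01513e+07
(2.0/6.2) * 10^(77.8/10) = 1.94374e+07
Sum = 40342.2 + 8.01513e+07 + 1.94374e+07 = 9.9629e+07
Leq = 10*log10(9.9629e+07) = 79.984 dB


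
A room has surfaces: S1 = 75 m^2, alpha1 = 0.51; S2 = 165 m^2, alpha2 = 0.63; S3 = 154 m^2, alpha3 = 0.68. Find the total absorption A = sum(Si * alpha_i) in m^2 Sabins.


75 * 0.51 = 38.25
165 * 0.63 = 103.95
154 * 0.68 = 104.72
A_total = 38.25 + 103.95 + 104.72 = 246.92 m^2


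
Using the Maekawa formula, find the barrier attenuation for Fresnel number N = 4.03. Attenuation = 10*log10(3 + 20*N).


3 + 20*N = 3 + 20*4.03 = 83.6
Att = 10*log10(83.6) = 19.222 dB


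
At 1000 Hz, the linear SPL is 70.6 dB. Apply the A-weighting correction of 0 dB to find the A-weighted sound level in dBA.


A-weighting table: 1000 Hz -> 0 dB correction
SPL_A = SPL + correction = 70.6 + (0) = 70.6 dBA


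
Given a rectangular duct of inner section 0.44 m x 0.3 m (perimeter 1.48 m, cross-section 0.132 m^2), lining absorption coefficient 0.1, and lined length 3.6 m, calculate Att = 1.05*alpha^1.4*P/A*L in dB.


alpha^1.4 = 0.1^1.4 = 0.0398107
Attenuation rate = 1.05 * alpha^1.4 * P / A
= 1.05 * 0.0398107 * 1.48 / 0.132 = 0.468681 dB/m
Total Att = 0.468681 * 3.6 = 1.6873 dB


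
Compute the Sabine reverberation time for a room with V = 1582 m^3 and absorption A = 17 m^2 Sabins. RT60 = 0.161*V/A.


RT60 = 0.161 * 1582 / 17 = 14.982 s


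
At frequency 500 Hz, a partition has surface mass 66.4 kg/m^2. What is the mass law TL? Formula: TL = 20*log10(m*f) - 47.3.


m * f = 66.4 * 500 = 33200
20*log10(33200) = 90.4228 dB
TL = 90.4228 - 47.3 = 43.123 dB


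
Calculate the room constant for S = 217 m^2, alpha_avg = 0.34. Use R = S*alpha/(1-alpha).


R = 217 * 0.34 / (1 - 0.34) = 111.79 m^2


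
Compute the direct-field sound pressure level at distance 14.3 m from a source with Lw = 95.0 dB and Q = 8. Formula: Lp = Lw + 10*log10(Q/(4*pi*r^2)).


4*pi*r^2 = 4*pi*14.3^2 = 2569.7 m^2
Q / (4*pi*r^2) = 8 / 2569.7 = 0.0031132
Lp = 95.0 + 10*log10(0.0031132) = 69.932 dB


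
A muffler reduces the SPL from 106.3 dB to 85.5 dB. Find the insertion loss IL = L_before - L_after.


Insertion loss = SPL without muffler - SPL with muffler
IL = 106.3 - 85.5 = 20.8 dB


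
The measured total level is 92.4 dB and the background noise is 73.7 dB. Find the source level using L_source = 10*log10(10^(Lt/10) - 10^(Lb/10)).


10^(92.4/10) = 1.7378e+09
10^(73.7/10) = 2.34423e+07
Difference = 1.7378e+09 - 2.34423e+07 = 1.71436e+09
L_source = 10*log10(1.71436e+09) = 92.341 dB


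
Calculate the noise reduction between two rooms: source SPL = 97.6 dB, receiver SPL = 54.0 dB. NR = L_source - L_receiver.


NR = L_source - L_receiver (difference between source and receiving room levels)
NR = 97.6 - 54.0 = 43.6 dB


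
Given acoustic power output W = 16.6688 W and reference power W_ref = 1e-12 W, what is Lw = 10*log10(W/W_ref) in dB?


W / W_ref = 16.6688 / 1e-12 = 1.66688e+13
Lw = 10 * log10(1.66688e+13) = 132.22 dB


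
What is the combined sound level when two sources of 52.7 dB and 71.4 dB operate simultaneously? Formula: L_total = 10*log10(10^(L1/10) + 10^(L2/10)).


10^(52.7/10) = 186209
10^(71.4/10) = 1.38038e+07
Sum = 186209 + 1.38038e+07 = 1.399e+07
L_total = 10*log10(1.399e+07) = 71.458 dB


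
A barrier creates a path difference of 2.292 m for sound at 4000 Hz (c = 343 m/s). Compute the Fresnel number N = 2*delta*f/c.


N = 2*delta*f/c = 2*delta/lambda, where lambda = c/f
lambda = 343 / 4000 = 0.08575 m
N = 2 * 2.292 / 0.08575 = 53.458


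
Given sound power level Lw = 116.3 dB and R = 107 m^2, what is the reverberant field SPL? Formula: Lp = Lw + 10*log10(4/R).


4/R = 4/107 = 0.0373832
Lp = 116.3 + 10*log10(0.0373832) = 102.03 dB


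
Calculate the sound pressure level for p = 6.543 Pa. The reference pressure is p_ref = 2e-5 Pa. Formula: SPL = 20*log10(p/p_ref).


p / p_ref = 6.543 / 2e-5 = 327150
SPL = 20 * log10(327150) = 110.29 dB


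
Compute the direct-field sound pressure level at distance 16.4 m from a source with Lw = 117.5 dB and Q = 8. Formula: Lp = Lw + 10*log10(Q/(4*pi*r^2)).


4*pi*r^2 = 4*pi*16.4^2 = 3379.85 m^2
Q / (4*pi*r^2) = 8 / 3379.85 = 0.00236697
Lp = 117.5 + 10*log10(0.00236697) = 91.242 dB


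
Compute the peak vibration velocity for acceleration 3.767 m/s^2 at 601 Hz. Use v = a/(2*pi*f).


omega = 2*pi*f = 2*pi*601 = 3776.19 rad/s
v = a / omega = 3.767 / 3776.19 = 0.00099757 m/s


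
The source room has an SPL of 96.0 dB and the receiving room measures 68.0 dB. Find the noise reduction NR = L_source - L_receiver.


NR = L_source - L_receiver (difference between source and receiving room levels)
NR = 96.0 - 68.0 = 28 dB


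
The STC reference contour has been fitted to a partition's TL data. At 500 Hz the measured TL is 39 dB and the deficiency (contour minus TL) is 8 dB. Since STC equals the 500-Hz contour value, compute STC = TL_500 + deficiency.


By ASTM E413, STC = value of the fitted reference contour at 500 Hz.
Contour value at 500 Hz = TL_500 + deficiency = 39 + 8 = 47
STC = 47


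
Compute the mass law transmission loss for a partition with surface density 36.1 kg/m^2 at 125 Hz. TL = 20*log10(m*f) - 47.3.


m * f = 36.1 * 125 = 4512.5
20*log10(4512.5) = 73.0883 dB
TL = 73.0883 - 47.3 = 25.788 dB


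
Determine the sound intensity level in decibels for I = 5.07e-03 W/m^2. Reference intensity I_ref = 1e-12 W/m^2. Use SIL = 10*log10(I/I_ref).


I / I_ref = 5.07e-03 / 1e-12 = 5.07e+09
SIL = 10 * log10(5.07e+09) = 97.05 dB


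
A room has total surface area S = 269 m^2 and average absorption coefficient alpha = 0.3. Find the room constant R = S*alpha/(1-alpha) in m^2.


R = 269 * 0.3 / (1 - 0.3) = 115.29 m^2


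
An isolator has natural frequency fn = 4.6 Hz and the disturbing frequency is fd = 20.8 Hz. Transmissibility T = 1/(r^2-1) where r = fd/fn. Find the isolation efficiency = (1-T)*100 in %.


r = 20.8 / 4.6 = 4.52174
r^2 - 1 = 4.52174^2 - 1 = 19.4461
T = 1/19.4461 = 0.0514242
Efficiency = (1 - 0.0514242)*100 = 94.858 %


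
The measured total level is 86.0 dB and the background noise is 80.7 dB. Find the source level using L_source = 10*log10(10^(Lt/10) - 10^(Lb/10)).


10^(86.0/10) = 3.98107e+08
10^(80.7/10) = 1.1749e+08
Difference = 3.98107e+08 - 1.1749e+08 = 2.80617e+08
L_source = 10*log10(2.80617e+08) = 84.481 dB


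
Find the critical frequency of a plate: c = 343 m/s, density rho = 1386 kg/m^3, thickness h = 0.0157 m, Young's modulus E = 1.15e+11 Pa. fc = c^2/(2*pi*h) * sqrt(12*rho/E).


12*rho/E = 12*1386/1.15e+11 = 1.44626e-07
sqrt(12*rho/E) = sqrt(1.44626e-07) = 0.000380297
c^2/(2*pi*h) = 343^2/(2*pi*0.0157) = 1.19264e+06
fc = 1.19264e+06 * 0.000380297 = 453.56 Hz


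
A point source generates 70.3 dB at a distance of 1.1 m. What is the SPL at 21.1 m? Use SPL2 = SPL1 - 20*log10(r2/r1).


r2/r1 = 21.1/1.1 = 19.1818
Correction = 20*log10(19.1818) = 25.6578 dB
SPL2 = 70.3 - 25.6578 = 44.642 dB


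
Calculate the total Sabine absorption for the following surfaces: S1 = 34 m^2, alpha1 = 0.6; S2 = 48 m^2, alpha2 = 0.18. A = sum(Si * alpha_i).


34 * 0.6 = 20.4
48 * 0.18 = 8.64
A_total = 20.4 + 8.64 = 29.04 m^2


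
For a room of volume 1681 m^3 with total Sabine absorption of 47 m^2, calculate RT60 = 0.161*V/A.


RT60 = 0.161 * 1681 / 47 = 5.7583 s


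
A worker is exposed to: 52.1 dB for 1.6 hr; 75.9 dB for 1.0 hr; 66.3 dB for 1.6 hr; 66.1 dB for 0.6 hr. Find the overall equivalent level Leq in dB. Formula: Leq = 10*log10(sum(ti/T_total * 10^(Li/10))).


T_total = 1.6 + 1.0 + 1.6 + 0.6 = 4.8 hr
(1.6/4.8) * 10^(52.1/10) = 54060.3
(1.0/4.8) * 10^(75.9/10) = 8.10511e+06
(1.6/4.8) * 10^(66.3/10) = 1.42193e+06
(0.6/4.8) * 10^(66.1/10) = 509225
Sum = 54060.3 + 8.10511e+06 + 1.42193e+06 + 509225 = 1.00903e+07
Leq = 10*log10(1.00903e+07) = 70.039 dB


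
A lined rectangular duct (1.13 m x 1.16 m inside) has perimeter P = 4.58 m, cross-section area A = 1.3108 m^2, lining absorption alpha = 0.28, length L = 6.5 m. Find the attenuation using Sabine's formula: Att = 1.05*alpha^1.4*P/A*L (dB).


alpha^1.4 = 0.28^1.4 = 0.168276
Attenuation rate = 1.05 * alpha^1.4 * P / A
= 1.05 * 0.168276 * 4.58 / 1.3108 = 0.617363 dB/m
Total Att = 0.617363 * 6.5 = 4.0129 dB


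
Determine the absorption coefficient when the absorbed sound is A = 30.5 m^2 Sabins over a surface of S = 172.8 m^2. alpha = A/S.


Absorption coefficient = absorbed power / incident power
alpha = A / S = 30.5 / 172.8 = 0.1765


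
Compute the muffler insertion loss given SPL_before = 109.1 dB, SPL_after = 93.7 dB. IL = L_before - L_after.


Insertion loss = SPL without muffler - SPL with muffler
IL = 109.1 - 93.7 = 15.4 dB


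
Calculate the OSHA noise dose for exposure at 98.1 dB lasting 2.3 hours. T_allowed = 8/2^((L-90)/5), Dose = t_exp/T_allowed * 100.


T_allowed = 8 / 2^((98.1 - 90)/5) = 2.60268 hr
Dose = 2.3 / 2.60268 * 100 = 88.37 %


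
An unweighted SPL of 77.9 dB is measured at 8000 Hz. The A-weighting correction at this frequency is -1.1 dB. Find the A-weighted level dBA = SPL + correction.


A-weighting table: 8000 Hz -> -1.1 dB correction
SPL_A = SPL + correction = 77.9 + (-1.1) = 76.8 dBA


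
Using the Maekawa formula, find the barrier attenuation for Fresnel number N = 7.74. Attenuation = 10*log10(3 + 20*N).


3 + 20*N = 3 + 20*7.74 = 157.8
Att = 10*log10(157.8) = 21.981 dB


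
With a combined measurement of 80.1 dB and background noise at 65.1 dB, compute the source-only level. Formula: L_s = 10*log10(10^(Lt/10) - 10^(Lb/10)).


10^(80.1/10) = 1.02329e+08
10^(65.1/10) = 3.23594e+06
Difference = 1.02329e+08 - 3.23594e+06 = 9.90931e+07
L_source = 10*log10(9.90931e+07) = 79.96 dB


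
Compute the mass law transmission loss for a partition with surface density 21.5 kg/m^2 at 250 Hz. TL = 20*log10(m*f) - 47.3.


m * f = 21.5 * 250 = 5375
20*log10(5375) = 74.6076 dB
TL = 74.6076 - 47.3 = 27.308 dB


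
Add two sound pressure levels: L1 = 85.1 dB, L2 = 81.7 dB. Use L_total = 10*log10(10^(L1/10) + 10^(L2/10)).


10^(85.1/10) = 3.23594e+08
10^(81.7/10) = 1.47911e+08
Sum = 3.23594e+08 + 1.47911e+08 = 4.71505e+08
L_total = 10*log10(4.71505e+08) = 86.735 dB


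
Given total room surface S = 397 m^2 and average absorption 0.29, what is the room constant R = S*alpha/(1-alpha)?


R = 397 * 0.29 / (1 - 0.29) = 162.15 m^2


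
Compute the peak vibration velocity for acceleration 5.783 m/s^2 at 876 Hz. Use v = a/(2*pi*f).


omega = 2*pi*f = 2*pi*876 = 5504.07 rad/s
v = a / omega = 5.783 / 5504.07 = 0.0010507 m/s


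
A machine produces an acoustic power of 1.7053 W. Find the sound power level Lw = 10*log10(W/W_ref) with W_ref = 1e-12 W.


W / W_ref = 1.7053 / 1e-12 = 1.7053e+12
Lw = 10 * log10(1.7053e+12) = 122.32 dB


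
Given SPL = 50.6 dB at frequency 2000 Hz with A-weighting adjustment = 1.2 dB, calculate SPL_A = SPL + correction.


A-weighting table: 2000 Hz -> 1.2 dB correction
SPL_A = SPL + correction = 50.6 + (1.2) = 51.8 dBA


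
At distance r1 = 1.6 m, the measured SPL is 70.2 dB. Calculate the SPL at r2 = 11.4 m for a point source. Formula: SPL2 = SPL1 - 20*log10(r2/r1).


r2/r1 = 11.4/1.6 = 7.125
Correction = 20*log10(7.125) = 17.0557 dB
SPL2 = 70.2 - 17.0557 = 53.144 dB


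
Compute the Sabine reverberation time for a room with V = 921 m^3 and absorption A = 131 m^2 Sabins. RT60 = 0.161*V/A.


RT60 = 0.161 * 921 / 131 = 1.1319 s


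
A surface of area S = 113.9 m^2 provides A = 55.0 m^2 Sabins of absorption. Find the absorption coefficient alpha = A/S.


Absorption coefficient = absorbed power / incident power
alpha = A / S = 55.0 / 113.9 = 0.48288


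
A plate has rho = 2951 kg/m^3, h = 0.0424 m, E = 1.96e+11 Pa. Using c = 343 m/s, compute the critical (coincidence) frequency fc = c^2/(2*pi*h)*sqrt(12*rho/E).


12*rho/E = 12*2951/1.96e+11 = 1.80673e-07
sqrt(12*rho/E) = sqrt(1.80673e-07) = 0.000425056
c^2/(2*pi*h) = 343^2/(2*pi*0.0424) = 441614
fc = 441614 * 0.000425056 = 187.71 Hz


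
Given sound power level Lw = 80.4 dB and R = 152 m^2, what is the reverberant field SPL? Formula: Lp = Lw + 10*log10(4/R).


4/R = 4/152 = 0.0263158
Lp = 80.4 + 10*log10(0.0263158) = 64.602 dB


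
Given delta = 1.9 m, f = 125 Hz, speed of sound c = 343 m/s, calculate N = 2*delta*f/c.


N = 2*delta*f/c = 2*delta/lambda, where lambda = c/f
lambda = 343 / 125 = 2.744 m
N = 2 * 1.9 / 2.744 = 1.3848


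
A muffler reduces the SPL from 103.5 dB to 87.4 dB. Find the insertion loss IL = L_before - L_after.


Insertion loss = SPL without muffler - SPL with muffler
IL = 103.5 - 87.4 = 16.1 dB


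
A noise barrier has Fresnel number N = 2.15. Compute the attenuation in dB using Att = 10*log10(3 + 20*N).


3 + 20*N = 3 + 20*2.15 = 46
Att = 10*log10(46) = 16.628 dB


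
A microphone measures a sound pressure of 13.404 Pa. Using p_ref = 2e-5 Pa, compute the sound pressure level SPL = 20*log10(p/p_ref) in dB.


p / p_ref = 13.404 / 2e-5 = 670200
SPL = 20 * log10(670200) = 116.52 dB


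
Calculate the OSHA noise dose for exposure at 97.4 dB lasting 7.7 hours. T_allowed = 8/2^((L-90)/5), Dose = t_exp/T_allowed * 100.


T_allowed = 8 / 2^((97.4 - 90)/5) = 2.86791 hr
Dose = 7.7 / 2.86791 * 100 = 268.49 %


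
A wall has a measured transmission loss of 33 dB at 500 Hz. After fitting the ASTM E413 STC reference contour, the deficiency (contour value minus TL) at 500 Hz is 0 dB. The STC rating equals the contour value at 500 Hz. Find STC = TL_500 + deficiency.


By ASTM E413, STC = value of the fitted reference contour at 500 Hz.
Contour value at 500 Hz = TL_500 + deficiency = 33 + 0 = 33
STC = 33


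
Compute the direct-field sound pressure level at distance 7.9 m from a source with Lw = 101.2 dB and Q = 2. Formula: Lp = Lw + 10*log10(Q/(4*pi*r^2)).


4*pi*r^2 = 4*pi*7.9^2 = 784.267 m^2
Q / (4*pi*r^2) = 2 / 784.267 = 0.00255015
Lp = 101.2 + 10*log10(0.00255015) = 75.266 dB


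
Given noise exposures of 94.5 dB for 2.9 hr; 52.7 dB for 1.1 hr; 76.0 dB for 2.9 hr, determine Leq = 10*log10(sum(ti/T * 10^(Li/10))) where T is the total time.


T_total = 2.9 + 1.1 + 2.9 = 6.9 hr
(2.9/6.9) * 10^(94.5/10) = 1.18454e+09
(1.1/6.9) * 10^(52.7/10) = 29685.4
(2.9/6.9) * 10^(76.0/10) = 1.6732e+07
Sum = 1.18454e+09 + 29685.4 + 1.6732e+07 = 1.2013e+09
Leq = 10*log10(1.2013e+09) = 90.797 dB


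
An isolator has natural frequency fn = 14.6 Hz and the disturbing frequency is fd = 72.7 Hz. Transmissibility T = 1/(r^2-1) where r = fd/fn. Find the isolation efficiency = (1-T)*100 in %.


r = 72.7 / 14.6 = 4.97945
r^2 - 1 = 4.97945^2 - 1 = 23.7949
T = 1/23.7949 = 0.0420258
Efficiency = (1 - 0.0420258)*100 = 95.797 %


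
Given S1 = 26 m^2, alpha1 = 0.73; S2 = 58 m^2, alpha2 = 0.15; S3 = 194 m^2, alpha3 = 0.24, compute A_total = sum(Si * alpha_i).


26 * 0.73 = 18.98
58 * 0.15 = 8.7
194 * 0.24 = 46.56
A_total = 18.98 + 8.7 + 46.56 = 74.24 m^2


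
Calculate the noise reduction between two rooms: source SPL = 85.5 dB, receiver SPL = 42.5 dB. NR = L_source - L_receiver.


NR = L_source - L_receiver (difference between source and receiving room levels)
NR = 85.5 - 42.5 = 43 dB


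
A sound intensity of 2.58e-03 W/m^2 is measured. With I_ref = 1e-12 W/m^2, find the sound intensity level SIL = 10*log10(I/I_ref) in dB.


I / I_ref = 2.58e-03 / 1e-12 = 2.58e+09
SIL = 10 * log10(2.58e+09) = 94.116 dB


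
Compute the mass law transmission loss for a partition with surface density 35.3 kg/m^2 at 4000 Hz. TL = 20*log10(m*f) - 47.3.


m * f = 35.3 * 4000 = 141200
20*log10(141200) = 102.997 dB
TL = 102.997 - 47.3 = 55.697 dB


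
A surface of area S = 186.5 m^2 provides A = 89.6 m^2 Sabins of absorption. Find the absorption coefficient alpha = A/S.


Absorption coefficient = absorbed power / incident power
alpha = A / S = 89.6 / 186.5 = 0.48043


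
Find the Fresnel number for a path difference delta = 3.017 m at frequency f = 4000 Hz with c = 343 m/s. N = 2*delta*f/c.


N = 2*delta*f/c = 2*delta/lambda, where lambda = c/f
lambda = 343 / 4000 = 0.08575 m
N = 2 * 3.017 / 0.08575 = 70.367


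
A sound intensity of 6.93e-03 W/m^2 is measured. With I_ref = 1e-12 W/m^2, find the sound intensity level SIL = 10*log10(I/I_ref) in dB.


I / I_ref = 6.93e-03 / 1e-12 = 6.93e+09
SIL = 10 * log10(6.93e+09) = 98.407 dB


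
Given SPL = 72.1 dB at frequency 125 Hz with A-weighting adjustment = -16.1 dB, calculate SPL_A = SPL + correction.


A-weighting table: 125 Hz -> -16.1 dB correction
SPL_A = SPL + correction = 72.1 + (-16.1) = 56 dBA


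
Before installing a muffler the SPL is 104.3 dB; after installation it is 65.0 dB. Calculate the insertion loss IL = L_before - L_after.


Insertion loss = SPL without muffler - SPL with muffler
IL = 104.3 - 65.0 = 39.3 dB


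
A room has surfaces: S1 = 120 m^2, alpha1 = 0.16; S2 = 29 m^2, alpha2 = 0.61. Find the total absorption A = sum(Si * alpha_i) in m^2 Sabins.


120 * 0.16 = 19.2
29 * 0.61 = 17.69
A_total = 19.2 + 17.69 = 36.89 m^2


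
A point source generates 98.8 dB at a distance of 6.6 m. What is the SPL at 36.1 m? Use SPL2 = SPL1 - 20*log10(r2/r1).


r2/r1 = 36.1/6.6 = 5.4697
Correction = 20*log10(5.4697) = 14.7593 dB
SPL2 = 98.8 - 14.7593 = 84.041 dB


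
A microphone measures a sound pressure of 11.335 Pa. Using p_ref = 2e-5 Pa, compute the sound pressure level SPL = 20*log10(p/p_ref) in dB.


p / p_ref = 11.335 / 2e-5 = 566750
SPL = 20 * log10(566750) = 115.07 dB


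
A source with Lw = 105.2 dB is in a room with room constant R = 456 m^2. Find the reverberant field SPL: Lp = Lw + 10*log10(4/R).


4/R = 4/456 = 0.00877193
Lp = 105.2 + 10*log10(0.00877193) = 84.631 dB


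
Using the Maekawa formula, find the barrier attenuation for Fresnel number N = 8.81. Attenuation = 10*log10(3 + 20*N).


3 + 20*N = 3 + 20*8.81 = 179.2
Att = 10*log10(179.2) = 22.533 dB


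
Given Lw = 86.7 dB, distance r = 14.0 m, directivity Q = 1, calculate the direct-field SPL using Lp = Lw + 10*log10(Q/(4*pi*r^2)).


4*pi*r^2 = 4*pi*14.0^2 = 2463.01 m^2
Q / (4*pi*r^2) = 1 / 2463.01 = 0.000406007
Lp = 86.7 + 10*log10(0.000406007) = 52.785 dB


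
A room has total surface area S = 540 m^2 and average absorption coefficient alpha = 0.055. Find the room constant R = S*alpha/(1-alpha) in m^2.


R = 540 * 0.055 / (1 - 0.055) = 31.429 m^2


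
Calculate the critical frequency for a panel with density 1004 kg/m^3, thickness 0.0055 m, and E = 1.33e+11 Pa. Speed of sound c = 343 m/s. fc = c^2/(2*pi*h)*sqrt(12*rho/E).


12*rho/E = 12*1004/1.33e+11 = 9.05865e-08
sqrt(12*rho/E) = sqrt(9.05865e-08) = 0.000300976
c^2/(2*pi*h) = 343^2/(2*pi*0.0055) = 3.40444e+06
fc = 3.40444e+06 * 0.000300976 = 1024.7 Hz


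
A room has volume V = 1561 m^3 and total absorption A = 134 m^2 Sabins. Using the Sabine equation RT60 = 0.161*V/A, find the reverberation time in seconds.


RT60 = 0.161 * 1561 / 134 = 1.8755 s


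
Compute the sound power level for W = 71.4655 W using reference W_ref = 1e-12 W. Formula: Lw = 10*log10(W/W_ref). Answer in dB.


W / W_ref = 71.4655 / 1e-12 = 7.14655e+13
Lw = 10 * log10(7.14655e+13) = 138.54 dB


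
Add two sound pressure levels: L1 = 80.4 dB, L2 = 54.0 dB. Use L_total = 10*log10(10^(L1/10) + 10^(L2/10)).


10^(80.4/10) = 1.09648e+08
10^(54.0/10) = 251189
Sum = 1.09648e+08 + 251189 = 1.09899e+08
L_total = 10*log10(1.09899e+08) = 80.41 dB


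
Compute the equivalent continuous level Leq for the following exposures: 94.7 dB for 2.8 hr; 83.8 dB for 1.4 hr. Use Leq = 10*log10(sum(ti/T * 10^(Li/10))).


T_total = 2.8 + 1.4 = 4.2 hr
(2.8/4.2) * 10^(94.7/10) = 1.96747e+09
(1.4/4.2) * 10^(83.8/10) = 7.99611e+07
Sum = 1.96747e+09 + 7.99611e+07 = 2.04743e+09
Leq = 10*log10(2.04743e+09) = 93.112 dB


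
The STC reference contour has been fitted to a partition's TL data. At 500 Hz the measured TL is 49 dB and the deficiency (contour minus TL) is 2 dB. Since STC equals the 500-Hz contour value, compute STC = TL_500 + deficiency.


By ASTM E413, STC = value of the fitted reference contour at 500 Hz.
Contour value at 500 Hz = TL_500 + deficiency = 49 + 2 = 51
STC = 51


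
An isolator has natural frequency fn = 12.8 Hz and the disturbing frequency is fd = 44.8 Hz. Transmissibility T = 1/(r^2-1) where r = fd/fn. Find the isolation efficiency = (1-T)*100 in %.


r = 44.8 / 12.8 = 3.5
r^2 - 1 = 3.5^2 - 1 = 11.25
T = 1/11.25 = 0.0888889
Efficiency = (1 - 0.0888889)*100 = 91.111 %


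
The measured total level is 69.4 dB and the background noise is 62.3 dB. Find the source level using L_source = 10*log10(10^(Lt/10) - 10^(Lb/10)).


10^(69.4/10) = 8.70964e+06
10^(62.3/10) = 1.69824e+06
Difference = 8.70964e+06 - 1.69824e+06 = 7.0114e+06
L_source = 10*log10(7.0114e+06) = 68.458 dB


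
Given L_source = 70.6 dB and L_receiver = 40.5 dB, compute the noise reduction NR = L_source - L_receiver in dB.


NR = L_source - L_receiver (difference between source and receiving room levels)
NR = 70.6 - 40.5 = 30.1 dB


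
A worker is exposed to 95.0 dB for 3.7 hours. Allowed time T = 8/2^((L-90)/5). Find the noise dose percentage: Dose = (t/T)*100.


T_allowed = 8 / 2^((95.0 - 90)/5) = 4 hr
Dose = 3.7 / 4 * 100 = 92.5 %


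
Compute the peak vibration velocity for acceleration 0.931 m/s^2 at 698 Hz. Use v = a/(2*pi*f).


omega = 2*pi*f = 2*pi*698 = 4385.66 rad/s
v = a / omega = 0.931 / 4385.66 = 0.00021228 m/s


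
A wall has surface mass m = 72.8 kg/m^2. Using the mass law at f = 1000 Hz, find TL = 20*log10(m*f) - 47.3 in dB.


m * f = 72.8 * 1000 = 72800
20*log10(72800) = 97.2426 dB
TL = 97.2426 - 47.3 = 49.943 dB


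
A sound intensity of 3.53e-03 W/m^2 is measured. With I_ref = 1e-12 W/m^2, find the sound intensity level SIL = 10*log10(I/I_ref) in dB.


I / I_ref = 3.53e-03 / 1e-12 = 3.53e+09
SIL = 10 * log10(3.53e+09) = 95.478 dB


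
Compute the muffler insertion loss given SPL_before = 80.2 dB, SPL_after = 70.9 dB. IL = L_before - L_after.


Insertion loss = SPL without muffler - SPL with muffler
IL = 80.2 - 70.9 = 9.3 dB


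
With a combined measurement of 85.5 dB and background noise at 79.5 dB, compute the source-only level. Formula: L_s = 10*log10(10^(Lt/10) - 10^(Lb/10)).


10^(85.5/10) = 3.54813e+08
10^(79.5/10) = 8.91251e+07
Difference = 3.54813e+08 - 8.91251e+07 = 2.65688e+08
L_source = 10*log10(2.65688e+08) = 84.244 dB


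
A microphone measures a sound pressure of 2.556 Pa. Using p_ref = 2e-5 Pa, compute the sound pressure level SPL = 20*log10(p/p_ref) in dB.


p / p_ref = 2.556 / 2e-5 = 127800
SPL = 20 * log10(127800) = 102.13 dB


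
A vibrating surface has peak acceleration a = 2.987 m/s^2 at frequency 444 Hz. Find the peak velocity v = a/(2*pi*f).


omega = 2*pi*f = 2*pi*444 = 2789.73 rad/s
v = a / omega = 2.987 / 2789.73 = 0.0010707 m/s


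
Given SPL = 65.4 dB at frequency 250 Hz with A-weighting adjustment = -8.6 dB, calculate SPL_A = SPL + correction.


A-weighting table: 250 Hz -> -8.6 dB correction
SPL_A = SPL + correction = 65.4 + (-8.6) = 56.8 dBA


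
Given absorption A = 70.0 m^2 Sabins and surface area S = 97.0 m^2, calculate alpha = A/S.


Absorption coefficient = absorbed power / incident power
alpha = A / S = 70.0 / 97.0 = 0.72165


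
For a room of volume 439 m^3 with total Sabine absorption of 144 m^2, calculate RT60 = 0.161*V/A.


RT60 = 0.161 * 439 / 144 = 0.49083 s


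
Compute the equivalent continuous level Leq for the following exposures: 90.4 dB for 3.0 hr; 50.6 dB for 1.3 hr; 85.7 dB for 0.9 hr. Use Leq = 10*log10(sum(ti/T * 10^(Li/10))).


T_total = 3.0 + 1.3 + 0.9 = 5.2 hr
(3.0/5.2) * 10^(90.4/10) = 6.32584e+08
(1.3/5.2) * 10^(50.6/10) = 28703.8
(0.9/5.2) * 10^(85.7/10) = 6.43042e+07
Sum = 6.32584e+08 + 28703.8 + 6.43042e+07 = 6.96917e+08
Leq = 10*log10(6.96917e+08) = 88.432 dB


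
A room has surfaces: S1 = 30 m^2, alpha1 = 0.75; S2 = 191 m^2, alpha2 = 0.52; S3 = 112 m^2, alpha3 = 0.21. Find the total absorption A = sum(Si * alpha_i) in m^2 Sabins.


30 * 0.75 = 22.5
191 * 0.52 = 99.32
112 * 0.21 = 23.52
A_total = 22.5 + 99.32 + 23.52 = 145.34 m^2


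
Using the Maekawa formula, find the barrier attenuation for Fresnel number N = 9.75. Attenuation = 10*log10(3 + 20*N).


3 + 20*N = 3 + 20*9.75 = 198
Att = 10*log10(198) = 22.967 dB


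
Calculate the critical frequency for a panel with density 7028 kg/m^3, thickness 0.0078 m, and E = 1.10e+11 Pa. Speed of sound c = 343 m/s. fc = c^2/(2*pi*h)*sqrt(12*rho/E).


12*rho/E = 12*7028/1.10e+11 = 7.66691e-07
sqrt(12*rho/E) = sqrt(7.66691e-07) = 0.000875609
c^2/(2*pi*h) = 343^2/(2*pi*0.0078) = 2.40057e+06
fc = 2.40057e+06 * 0.000875609 = 2102 Hz


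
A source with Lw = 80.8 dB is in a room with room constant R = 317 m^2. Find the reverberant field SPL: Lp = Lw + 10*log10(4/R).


4/R = 4/317 = 0.0126183
Lp = 80.8 + 10*log10(0.0126183) = 61.81 dB


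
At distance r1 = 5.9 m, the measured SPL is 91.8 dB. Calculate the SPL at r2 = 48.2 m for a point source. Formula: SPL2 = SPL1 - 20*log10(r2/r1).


r2/r1 = 48.2/5.9 = 8.16949
Correction = 20*log10(8.16949) = 18.2439 dB
SPL2 = 91.8 - 18.2439 = 73.556 dB


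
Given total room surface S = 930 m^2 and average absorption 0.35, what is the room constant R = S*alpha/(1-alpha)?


R = 930 * 0.35 / (1 - 0.35) = 500.77 m^2


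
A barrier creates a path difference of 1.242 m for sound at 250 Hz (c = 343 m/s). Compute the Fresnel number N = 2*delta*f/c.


N = 2*delta*f/c = 2*delta/lambda, where lambda = c/f
lambda = 343 / 250 = 1.372 m
N = 2 * 1.242 / 1.372 = 1.8105


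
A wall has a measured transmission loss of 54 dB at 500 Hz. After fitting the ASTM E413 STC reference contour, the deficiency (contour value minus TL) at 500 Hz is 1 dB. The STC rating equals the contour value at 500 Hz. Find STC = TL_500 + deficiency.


By ASTM E413, STC = value of the fitted reference contour at 500 Hz.
Contour value at 500 Hz = TL_500 + deficiency = 54 + 1 = 55
STC = 55


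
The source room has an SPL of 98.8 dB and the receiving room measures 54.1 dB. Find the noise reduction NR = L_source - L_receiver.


NR = L_source - L_receiver (difference between source and receiving room levels)
NR = 98.8 - 54.1 = 44.7 dB


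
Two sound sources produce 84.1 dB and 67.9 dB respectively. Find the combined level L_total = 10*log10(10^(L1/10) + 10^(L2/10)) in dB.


10^(84.1/10) = 2.5704e+08
10^(67.9/10) = 6.16595e+06
Sum = 2.5704e+08 + 6.16595e+06 = 2.63206e+08
L_total = 10*log10(2.63206e+08) = 84.203 dB


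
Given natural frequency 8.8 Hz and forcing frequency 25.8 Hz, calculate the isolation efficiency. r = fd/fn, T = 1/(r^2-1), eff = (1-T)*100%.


r = 25.8 / 8.8 = 2.93182
r^2 - 1 = 2.93182^2 - 1 = 7.59557
T = 1/7.59557 = 0.131656
Efficiency = (1 - 0.131656)*100 = 86.834 %


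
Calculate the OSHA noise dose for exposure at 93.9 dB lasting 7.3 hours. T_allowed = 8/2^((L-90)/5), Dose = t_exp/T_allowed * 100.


T_allowed = 8 / 2^((93.9 - 90)/5) = 4.65893 hr
Dose = 7.3 / 4.65893 * 100 = 156.69 %


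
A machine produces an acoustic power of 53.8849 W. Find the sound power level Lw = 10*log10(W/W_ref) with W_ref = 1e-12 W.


W / W_ref = 53.8849 / 1e-12 = 5.38849e+13
Lw = 10 * log10(5.38849e+13) = 137.31 dB


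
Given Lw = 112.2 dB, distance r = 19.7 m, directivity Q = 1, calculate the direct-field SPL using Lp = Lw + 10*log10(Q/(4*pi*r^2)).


4*pi*r^2 = 4*pi*19.7^2 = 4876.88 m^2
Q / (4*pi*r^2) = 1 / 4876.88 = 0.000205049
Lp = 112.2 + 10*log10(0.000205049) = 75.319 dB


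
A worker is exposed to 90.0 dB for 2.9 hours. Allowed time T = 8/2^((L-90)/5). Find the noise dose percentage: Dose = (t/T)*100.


T_allowed = 8 / 2^((90.0 - 90)/5) = 8 hr
Dose = 2.9 / 8 * 100 = 36.25 %


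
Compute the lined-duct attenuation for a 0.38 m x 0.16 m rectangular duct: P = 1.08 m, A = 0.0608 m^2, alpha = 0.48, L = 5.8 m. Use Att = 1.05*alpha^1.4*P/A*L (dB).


alpha^1.4 = 0.48^1.4 = 0.35788
Attenuation rate = 1.05 * alpha^1.4 * P / A
= 1.05 * 0.35788 * 1.08 / 0.0608 = 6.67493 dB/m
Total Att = 6.67493 * 5.8 = 38.715 dB


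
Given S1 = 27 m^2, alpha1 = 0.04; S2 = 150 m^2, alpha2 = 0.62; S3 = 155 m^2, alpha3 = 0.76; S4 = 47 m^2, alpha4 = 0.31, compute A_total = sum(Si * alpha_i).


27 * 0.04 = 1.08
150 * 0.62 = 93
155 * 0.76 = 117.8
47 * 0.31 = 14.57
A_total = 1.08 + 93 + 117.8 + 14.57 = 226.45 m^2


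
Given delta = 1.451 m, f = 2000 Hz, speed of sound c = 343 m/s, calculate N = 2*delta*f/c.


N = 2*delta*f/c = 2*delta/lambda, where lambda = c/f
lambda = 343 / 2000 = 0.1715 m
N = 2 * 1.451 / 0.1715 = 16.921


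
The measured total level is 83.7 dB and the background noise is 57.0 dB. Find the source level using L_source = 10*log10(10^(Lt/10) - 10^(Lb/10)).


10^(83.7/10) = 2.34423e+08
10^(57.0/10) = 501187
Difference = 2.34423e+08 - 501187 = 2.33922e+08
L_source = 10*log10(2.33922e+08) = 83.691 dB


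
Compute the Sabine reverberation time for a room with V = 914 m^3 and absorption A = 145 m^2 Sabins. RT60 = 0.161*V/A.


RT60 = 0.161 * 914 / 145 = 1.0149 s


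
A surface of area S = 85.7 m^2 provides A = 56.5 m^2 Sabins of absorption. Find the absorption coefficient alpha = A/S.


Absorption coefficient = absorbed power / incident power
alpha = A / S = 56.5 / 85.7 = 0.65928


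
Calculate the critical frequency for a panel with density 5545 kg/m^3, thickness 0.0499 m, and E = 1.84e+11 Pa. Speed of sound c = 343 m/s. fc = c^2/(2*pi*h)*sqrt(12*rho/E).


12*rho/E = 12*5545/1.84e+11 = 3.6163e-07
sqrt(12*rho/E) = sqrt(3.6163e-07) = 0.000601357
c^2/(2*pi*h) = 343^2/(2*pi*0.0499) = 375239
fc = 375239 * 0.000601357 = 225.65 Hz


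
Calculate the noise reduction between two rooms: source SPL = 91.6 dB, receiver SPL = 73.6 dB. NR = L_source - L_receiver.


NR = L_source - L_receiver (difference between source and receiving room levels)
NR = 91.6 - 73.6 = 18 dB


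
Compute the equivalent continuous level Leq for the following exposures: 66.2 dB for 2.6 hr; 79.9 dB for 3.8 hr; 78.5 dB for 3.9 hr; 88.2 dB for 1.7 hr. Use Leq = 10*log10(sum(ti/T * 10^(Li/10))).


T_total = 2.6 + 3.8 + 3.9 + 1.7 = 12.0 hr
(2.6/12.0) * 10^(66.2/10) = 903217
(3.8/12.0) * 10^(79.9/10) = 3.09458e+07
(3.9/12.0) * 10^(78.5/10) = 2.30082e+07
(1.7/12.0) * 10^(88.2/10) = 9.35982e+07
Sum = 903217 + 3.09458e+07 + 2.30082e+07 + 9.35982e+07 = 1.48455e+08
Leq = 10*log10(1.48455e+08) = 81.716 dB


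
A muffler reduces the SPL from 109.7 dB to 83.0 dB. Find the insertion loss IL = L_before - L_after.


Insertion loss = SPL without muffler - SPL with muffler
IL = 109.7 - 83.0 = 26.7 dB


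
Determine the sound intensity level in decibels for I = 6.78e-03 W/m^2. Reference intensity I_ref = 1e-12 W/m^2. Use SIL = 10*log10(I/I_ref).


I / I_ref = 6.78e-03 / 1e-12 = 6.78e+09
SIL = 10 * log10(6.78e+09) = 98.312 dB


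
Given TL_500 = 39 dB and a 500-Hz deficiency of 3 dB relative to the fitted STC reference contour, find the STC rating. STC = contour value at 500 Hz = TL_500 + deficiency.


By ASTM E413, STC = value of the fitted reference contour at 500 Hz.
Contour value at 500 Hz = TL_500 + deficiency = 39 + 3 = 42
STC = 42


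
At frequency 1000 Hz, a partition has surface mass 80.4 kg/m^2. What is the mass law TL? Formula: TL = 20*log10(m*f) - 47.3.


m * f = 80.4 * 1000 = 80400
20*log10(80400) = 98.1051 dB
TL = 98.1051 - 47.3 = 50.805 dB


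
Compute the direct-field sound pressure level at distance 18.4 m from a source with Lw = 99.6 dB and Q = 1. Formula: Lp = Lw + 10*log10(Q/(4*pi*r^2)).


4*pi*r^2 = 4*pi*18.4^2 = 4254.47 m^2
Q / (4*pi*r^2) = 1 / 4254.47 = 0.000235047
Lp = 99.6 + 10*log10(0.000235047) = 63.312 dB


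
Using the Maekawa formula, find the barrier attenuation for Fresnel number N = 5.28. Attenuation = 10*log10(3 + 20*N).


3 + 20*N = 3 + 20*5.28 = 108.6
Att = 10*log10(108.6) = 20.358 dB


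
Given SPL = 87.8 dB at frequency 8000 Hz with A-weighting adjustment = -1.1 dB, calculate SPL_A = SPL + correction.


A-weighting table: 8000 Hz -> -1.1 dB correction
SPL_A = SPL + correction = 87.8 + (-1.1) = 86.7 dBA


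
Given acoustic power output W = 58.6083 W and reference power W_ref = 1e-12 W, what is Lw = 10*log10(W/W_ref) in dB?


W / W_ref = 58.6083 / 1e-12 = 5.86083e+13
Lw = 10 * log10(5.86083e+13) = 137.68 dB


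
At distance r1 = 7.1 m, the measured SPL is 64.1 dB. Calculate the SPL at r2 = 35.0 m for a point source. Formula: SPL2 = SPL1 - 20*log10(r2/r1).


r2/r1 = 35.0/7.1 = 4.92958
Correction = 20*log10(4.92958) = 13.8562 dB
SPL2 = 64.1 - 13.8562 = 50.244 dB


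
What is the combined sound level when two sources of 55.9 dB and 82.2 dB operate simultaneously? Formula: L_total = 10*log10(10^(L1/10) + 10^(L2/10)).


10^(55.9/10) = 389045
10^(82.2/10) = 1.65959e+08
Sum = 389045 + 1.65959e+08 = 1.66348e+08
L_total = 10*log10(1.66348e+08) = 82.21 dB


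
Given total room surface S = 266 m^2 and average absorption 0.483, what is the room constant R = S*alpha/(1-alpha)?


R = 266 * 0.483 / (1 - 0.483) = 248.51 m^2


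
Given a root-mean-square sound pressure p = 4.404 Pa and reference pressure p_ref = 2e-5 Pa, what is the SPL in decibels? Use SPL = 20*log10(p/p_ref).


p / p_ref = 4.404 / 2e-5 = 220200
SPL = 20 * log10(220200) = 106.86 dB


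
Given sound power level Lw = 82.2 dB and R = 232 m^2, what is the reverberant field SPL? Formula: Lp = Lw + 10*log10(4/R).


4/R = 4/232 = 0.0172414
Lp = 82.2 + 10*log10(0.0172414) = 64.566 dB


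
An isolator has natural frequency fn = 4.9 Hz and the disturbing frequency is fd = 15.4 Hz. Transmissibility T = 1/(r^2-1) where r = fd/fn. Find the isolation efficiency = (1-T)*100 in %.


r = 15.4 / 4.9 = 3.14286
r^2 - 1 = 3.14286^2 - 1 = 8.87757
T = 1/8.87757 = 0.112643
Efficiency = (1 - 0.112643)*100 = 88.736 %


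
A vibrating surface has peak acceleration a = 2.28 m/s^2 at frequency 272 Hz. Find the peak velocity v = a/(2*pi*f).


omega = 2*pi*f = 2*pi*272 = 1709.03 rad/s
v = a / omega = 2.28 / 1709.03 = 0.0013341 m/s


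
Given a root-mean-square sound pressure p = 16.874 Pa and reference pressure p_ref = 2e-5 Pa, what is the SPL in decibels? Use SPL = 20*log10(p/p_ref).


p / p_ref = 16.874 / 2e-5 = 843700
SPL = 20 * log10(843700) = 118.52 dB


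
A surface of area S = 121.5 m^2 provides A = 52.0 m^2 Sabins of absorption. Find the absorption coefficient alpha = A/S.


Absorption coefficient = absorbed power / incident power
alpha = A / S = 52.0 / 121.5 = 0.42798


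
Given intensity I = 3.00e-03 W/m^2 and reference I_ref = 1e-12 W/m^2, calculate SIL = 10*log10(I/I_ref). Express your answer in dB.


I / I_ref = 3.00e-03 / 1e-12 = 3e+09
SIL = 10 * log10(3e+09) = 94.771 dB
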